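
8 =8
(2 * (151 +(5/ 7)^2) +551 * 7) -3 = 203694/ 49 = 4157.02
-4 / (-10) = 2 / 5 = 0.40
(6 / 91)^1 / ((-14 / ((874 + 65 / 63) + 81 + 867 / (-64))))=-3800099 / 856128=-4.44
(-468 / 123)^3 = -3796416 / 68921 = -55.08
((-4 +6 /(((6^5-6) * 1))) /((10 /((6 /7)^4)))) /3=-1118664 /15546475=-0.07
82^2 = 6724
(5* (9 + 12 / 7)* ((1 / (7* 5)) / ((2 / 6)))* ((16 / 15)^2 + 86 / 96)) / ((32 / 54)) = 197667 / 12544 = 15.76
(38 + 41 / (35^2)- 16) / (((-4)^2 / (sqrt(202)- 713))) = -19244583 / 19600 + 26991*sqrt(202) / 19600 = -962.29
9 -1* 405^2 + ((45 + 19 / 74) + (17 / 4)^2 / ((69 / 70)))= -3348564205 / 20424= -163952.42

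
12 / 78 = 2 / 13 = 0.15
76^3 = 438976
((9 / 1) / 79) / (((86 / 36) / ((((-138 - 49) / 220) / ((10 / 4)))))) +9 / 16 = 742293 / 1358800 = 0.55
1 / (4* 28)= 1 / 112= 0.01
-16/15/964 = -4/3615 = -0.00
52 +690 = 742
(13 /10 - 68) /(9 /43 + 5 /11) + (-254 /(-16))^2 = 7613409 /50240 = 151.54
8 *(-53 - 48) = -808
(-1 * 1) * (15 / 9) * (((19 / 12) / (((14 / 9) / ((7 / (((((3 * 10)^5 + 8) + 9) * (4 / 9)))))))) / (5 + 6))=-855 / 8553605984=-0.00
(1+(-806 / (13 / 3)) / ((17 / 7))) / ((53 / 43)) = -55255 / 901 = -61.33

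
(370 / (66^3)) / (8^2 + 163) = 185 / 32630796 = 0.00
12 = 12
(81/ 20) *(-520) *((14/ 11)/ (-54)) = 546/ 11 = 49.64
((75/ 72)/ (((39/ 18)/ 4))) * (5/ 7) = 1.37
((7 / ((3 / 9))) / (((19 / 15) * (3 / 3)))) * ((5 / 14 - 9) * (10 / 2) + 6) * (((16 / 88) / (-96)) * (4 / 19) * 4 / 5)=1563 / 7942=0.20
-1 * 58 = -58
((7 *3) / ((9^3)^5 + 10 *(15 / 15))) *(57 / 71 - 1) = -294 / 14618270378720789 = -0.00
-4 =-4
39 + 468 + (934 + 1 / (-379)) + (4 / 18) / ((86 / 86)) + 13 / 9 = 1640309 / 1137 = 1442.66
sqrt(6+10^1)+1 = 5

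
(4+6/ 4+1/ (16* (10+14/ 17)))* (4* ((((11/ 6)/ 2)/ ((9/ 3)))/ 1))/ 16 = 19811/ 47104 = 0.42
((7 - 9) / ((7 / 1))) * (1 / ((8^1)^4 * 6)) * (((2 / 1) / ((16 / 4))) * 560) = -5 / 1536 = -0.00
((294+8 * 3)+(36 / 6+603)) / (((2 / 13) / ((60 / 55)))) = 72306 / 11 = 6573.27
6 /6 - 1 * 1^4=0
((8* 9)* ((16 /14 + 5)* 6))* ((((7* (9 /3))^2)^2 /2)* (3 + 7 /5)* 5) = 5677067088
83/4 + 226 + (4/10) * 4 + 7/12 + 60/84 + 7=26948/105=256.65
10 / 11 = 0.91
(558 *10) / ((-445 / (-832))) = 928512 / 89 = 10432.72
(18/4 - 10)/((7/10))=-7.86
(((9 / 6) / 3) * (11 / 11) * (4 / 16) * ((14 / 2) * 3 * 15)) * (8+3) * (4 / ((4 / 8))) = 3465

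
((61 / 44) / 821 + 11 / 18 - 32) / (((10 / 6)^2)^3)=-826562961 / 564437500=-1.46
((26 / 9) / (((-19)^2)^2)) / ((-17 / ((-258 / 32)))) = 559 / 53170968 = 0.00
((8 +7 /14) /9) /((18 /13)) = 221 /324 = 0.68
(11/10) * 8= 8.80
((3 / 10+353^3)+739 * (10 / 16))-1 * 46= 1759495727 / 40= 43987393.18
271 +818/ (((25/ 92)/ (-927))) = -69755537/ 25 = -2790221.48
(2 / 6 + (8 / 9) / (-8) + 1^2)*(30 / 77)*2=20 / 21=0.95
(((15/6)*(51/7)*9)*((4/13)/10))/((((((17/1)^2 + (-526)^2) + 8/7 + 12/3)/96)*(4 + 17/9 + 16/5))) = 1982880/10308551747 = 0.00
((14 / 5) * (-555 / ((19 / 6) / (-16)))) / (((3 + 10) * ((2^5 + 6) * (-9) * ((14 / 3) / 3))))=-5328 / 4693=-1.14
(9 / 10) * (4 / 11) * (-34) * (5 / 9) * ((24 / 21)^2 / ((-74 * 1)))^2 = -0.00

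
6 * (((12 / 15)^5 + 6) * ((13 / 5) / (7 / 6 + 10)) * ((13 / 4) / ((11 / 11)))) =30076254 / 1046875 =28.73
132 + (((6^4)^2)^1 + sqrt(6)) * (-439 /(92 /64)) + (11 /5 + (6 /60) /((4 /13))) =-512940734.57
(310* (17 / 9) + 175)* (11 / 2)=75295 / 18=4183.06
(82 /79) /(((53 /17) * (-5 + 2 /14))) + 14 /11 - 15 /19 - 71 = -61767989 /875083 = -70.59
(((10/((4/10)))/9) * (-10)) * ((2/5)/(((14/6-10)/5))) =500/69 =7.25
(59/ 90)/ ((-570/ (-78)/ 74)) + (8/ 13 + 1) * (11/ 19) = 420902/ 55575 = 7.57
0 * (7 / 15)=0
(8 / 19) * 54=432 / 19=22.74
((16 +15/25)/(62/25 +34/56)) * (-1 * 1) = -11620/2161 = -5.38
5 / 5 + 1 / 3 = 4 / 3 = 1.33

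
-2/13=-0.15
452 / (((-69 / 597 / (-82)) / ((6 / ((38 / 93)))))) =2057830344 / 437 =4708993.92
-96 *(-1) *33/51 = 1056/17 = 62.12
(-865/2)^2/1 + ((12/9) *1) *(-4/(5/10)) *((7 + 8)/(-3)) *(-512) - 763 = 1907839/12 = 158986.58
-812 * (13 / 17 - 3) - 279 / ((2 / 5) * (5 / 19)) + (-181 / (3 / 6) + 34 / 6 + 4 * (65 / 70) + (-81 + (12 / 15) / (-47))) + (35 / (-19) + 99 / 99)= -4048515589 / 3188010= -1269.92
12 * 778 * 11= 102696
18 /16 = 9 /8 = 1.12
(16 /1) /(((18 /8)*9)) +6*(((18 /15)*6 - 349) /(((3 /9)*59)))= -2472842 /23895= -103.49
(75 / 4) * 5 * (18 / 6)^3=10125 / 4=2531.25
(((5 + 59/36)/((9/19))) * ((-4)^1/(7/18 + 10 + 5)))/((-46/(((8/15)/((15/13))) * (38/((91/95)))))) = 1.45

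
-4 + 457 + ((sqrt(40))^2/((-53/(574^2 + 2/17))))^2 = 50195606762683453/811801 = 61832403215.42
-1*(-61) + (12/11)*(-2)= 647/11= 58.82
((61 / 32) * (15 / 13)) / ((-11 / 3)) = -2745 / 4576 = -0.60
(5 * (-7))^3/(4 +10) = -6125/2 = -3062.50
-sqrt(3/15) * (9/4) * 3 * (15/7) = -81 * sqrt(5)/28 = -6.47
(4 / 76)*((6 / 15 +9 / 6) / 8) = 1 / 80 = 0.01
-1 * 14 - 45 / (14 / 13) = -781 / 14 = -55.79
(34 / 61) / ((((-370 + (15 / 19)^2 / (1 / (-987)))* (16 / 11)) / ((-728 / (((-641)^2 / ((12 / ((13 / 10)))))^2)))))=1360941120 / 9522522519950464817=0.00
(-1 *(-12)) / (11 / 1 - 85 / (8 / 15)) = -96 / 1187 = -0.08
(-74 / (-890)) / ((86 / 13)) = 481 / 38270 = 0.01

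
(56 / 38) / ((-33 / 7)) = -196 / 627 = -0.31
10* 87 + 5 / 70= 12181 / 14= 870.07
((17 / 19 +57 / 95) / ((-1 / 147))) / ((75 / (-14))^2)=-1363768 / 178125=-7.66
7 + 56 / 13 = 147 / 13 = 11.31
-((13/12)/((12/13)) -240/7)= 33377/1008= 33.11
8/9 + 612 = 5516/9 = 612.89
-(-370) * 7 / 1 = 2590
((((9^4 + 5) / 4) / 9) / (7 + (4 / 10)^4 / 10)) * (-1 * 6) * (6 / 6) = -10259375 / 65649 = -156.28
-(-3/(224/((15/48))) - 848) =848.00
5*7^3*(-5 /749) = -1225 /107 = -11.45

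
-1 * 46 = -46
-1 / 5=-0.20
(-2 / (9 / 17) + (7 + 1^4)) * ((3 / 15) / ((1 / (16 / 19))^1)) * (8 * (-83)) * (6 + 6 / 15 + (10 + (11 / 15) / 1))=-5460736 / 675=-8089.98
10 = 10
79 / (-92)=-79 / 92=-0.86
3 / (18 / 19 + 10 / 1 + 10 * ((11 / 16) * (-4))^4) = 7296 / 1417519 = 0.01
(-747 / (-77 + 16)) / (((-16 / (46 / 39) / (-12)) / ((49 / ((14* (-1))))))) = -120267 / 3172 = -37.92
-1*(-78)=78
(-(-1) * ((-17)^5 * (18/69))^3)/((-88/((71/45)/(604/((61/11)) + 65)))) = 5238688943044.61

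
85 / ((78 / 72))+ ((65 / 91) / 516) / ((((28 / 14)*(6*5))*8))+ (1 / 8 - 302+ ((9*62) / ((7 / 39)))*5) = 69063060253 / 4507776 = 15320.87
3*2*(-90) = -540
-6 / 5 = -1.20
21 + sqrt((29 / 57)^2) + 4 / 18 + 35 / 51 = 65167 / 2907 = 22.42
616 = 616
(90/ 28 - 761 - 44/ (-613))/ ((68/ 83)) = -539724183/ 583576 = -924.86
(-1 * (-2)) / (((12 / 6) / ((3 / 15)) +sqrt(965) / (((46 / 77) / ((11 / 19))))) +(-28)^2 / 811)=-11019727119568 / 394914977615149 +973792772876 * sqrt(965) / 394914977615149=0.05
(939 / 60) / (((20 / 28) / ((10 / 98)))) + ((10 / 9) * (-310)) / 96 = -10223 / 7560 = -1.35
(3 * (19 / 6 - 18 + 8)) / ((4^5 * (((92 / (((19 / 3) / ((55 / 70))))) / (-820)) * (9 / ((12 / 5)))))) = 223573 / 582912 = 0.38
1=1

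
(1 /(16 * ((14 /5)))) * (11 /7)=55 /1568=0.04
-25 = -25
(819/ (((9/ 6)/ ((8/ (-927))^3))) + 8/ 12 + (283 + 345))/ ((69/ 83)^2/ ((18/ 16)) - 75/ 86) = -98899199174838892/ 40552944585903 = -2438.77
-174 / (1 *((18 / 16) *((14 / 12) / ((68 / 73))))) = -63104 / 511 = -123.49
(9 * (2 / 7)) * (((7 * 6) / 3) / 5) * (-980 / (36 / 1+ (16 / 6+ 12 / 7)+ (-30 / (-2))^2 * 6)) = -74088 / 14599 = -5.07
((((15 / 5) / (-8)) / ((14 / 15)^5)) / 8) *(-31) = 70621875 / 34420736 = 2.05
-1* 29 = -29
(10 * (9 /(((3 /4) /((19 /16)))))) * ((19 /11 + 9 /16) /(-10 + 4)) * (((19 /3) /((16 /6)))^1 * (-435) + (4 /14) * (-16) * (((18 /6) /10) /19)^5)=180411397441205307 /3211109440000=56183.51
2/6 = 1/3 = 0.33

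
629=629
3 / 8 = 0.38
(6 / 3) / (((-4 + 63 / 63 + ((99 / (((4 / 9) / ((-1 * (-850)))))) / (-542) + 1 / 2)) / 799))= -1732232 / 381385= -4.54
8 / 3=2.67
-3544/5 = -708.80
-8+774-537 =229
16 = 16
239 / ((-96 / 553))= -132167 / 96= -1376.74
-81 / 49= -1.65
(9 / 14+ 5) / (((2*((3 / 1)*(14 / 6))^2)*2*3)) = 0.01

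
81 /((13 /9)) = 729 /13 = 56.08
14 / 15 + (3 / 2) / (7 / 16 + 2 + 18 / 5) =2854 / 2415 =1.18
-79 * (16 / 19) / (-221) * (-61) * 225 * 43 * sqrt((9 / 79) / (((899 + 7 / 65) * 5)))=-14164200 * sqrt(60019934) / 122698979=-894.33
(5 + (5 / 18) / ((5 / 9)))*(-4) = -22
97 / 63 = 1.54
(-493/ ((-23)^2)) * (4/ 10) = -986/ 2645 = -0.37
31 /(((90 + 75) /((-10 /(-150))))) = 31 /2475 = 0.01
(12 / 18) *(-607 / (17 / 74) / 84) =-22459 / 1071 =-20.97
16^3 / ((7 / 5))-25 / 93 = 1904465 / 651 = 2925.45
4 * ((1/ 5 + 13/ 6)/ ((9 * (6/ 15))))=71/ 27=2.63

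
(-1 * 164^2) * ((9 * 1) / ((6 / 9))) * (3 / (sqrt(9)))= -363096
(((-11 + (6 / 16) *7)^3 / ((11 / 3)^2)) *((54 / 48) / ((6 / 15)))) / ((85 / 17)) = -24361803 / 991232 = -24.58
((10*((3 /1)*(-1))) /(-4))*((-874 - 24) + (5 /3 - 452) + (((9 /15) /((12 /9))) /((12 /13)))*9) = -322547 /32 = -10079.59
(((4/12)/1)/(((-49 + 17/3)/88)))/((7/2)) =-88/455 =-0.19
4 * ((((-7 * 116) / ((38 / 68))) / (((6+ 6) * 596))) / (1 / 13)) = -89726 / 8493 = -10.56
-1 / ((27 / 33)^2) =-121 / 81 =-1.49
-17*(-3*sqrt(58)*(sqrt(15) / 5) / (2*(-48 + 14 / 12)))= -153*sqrt(870) / 1405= -3.21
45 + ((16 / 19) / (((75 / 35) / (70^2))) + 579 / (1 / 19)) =739382 / 57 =12971.61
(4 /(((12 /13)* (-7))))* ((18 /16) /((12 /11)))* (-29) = 4147 /224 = 18.51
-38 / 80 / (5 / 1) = -19 / 200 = -0.10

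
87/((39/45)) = 1305/13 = 100.38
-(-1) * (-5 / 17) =-5 / 17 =-0.29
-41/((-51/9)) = 123/17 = 7.24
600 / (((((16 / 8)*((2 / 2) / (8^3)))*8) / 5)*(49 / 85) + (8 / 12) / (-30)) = -73440000 / 2279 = -32224.66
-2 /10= -1 /5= -0.20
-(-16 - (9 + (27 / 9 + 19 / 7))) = 215 / 7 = 30.71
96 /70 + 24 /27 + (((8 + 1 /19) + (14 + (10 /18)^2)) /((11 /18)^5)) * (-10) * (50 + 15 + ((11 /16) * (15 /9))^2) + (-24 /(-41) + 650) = -13699432307972749 /79038999270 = -173324.97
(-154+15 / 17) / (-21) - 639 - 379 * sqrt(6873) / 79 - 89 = -257293 / 357 - 379 * sqrt(6873) / 79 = -1118.44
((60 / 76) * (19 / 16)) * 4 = 15 / 4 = 3.75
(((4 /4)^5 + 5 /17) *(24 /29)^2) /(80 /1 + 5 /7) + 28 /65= 9277772 /21002293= 0.44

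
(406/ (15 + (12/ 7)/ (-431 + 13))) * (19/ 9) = 11285582/ 197451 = 57.16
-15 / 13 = -1.15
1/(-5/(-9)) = 9/5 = 1.80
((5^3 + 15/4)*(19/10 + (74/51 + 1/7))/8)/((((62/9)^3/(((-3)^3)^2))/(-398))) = -45289239221907/907553024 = -49902.58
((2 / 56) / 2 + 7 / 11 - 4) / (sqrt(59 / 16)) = -2061*sqrt(59) / 9086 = -1.74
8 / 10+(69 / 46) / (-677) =5401 / 6770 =0.80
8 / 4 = 2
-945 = -945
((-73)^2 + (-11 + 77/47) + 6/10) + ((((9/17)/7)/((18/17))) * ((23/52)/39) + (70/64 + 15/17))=2414711181601/453704160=5322.22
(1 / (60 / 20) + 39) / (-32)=-59 / 48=-1.23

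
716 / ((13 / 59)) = 42244 / 13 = 3249.54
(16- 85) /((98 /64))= -2208 /49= -45.06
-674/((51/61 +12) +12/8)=-82228/1749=-47.01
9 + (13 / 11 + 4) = 156 / 11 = 14.18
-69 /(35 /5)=-69 /7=-9.86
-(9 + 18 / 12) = -10.50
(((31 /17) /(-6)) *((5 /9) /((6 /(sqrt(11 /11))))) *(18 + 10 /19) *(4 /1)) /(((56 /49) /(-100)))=4774000 /26163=182.47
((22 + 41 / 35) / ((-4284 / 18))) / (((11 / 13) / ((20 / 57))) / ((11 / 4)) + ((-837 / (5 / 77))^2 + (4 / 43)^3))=-4191211505 / 7152470656236735676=-0.00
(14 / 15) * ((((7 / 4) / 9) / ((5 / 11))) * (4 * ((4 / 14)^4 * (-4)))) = -1408 / 33075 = -0.04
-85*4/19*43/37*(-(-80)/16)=-73100/703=-103.98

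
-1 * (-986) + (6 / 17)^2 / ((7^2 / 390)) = 13976786 / 14161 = 986.99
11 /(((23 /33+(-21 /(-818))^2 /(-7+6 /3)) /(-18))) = -21860281080 /76934707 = -284.14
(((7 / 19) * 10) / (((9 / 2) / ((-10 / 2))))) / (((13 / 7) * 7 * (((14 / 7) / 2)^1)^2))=-700 / 2223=-0.31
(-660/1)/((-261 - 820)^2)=-660/1168561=-0.00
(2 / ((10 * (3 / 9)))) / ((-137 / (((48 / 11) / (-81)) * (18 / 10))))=16 / 37675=0.00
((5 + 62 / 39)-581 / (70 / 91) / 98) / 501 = -6101 / 2735460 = -0.00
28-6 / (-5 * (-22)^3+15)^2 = 79410660694 / 2836095025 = 28.00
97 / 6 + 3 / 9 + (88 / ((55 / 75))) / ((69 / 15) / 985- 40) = 1772747 / 131318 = 13.50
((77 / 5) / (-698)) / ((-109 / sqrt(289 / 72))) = 1309* sqrt(2) / 4564920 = 0.00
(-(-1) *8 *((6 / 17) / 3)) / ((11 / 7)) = 0.60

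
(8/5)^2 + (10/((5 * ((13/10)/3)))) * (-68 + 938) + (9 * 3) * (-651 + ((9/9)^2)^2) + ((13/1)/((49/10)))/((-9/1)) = -1939524088/143325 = -13532.35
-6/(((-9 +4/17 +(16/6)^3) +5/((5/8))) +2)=-2754/9271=-0.30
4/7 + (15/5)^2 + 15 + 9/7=181/7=25.86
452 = 452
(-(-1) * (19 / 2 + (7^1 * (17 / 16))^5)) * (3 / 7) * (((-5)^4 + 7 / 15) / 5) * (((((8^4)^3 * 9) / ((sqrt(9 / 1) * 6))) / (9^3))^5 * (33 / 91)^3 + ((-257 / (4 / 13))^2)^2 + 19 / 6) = 1827463677508154498246789164989209382521632484898996696261835194649270613 / 134972715660313576472366284800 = 13539504399595399147795260000000000000000000.00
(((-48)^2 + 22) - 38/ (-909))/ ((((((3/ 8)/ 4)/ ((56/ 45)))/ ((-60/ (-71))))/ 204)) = 1030595657728/ 193617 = 5322857.28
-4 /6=-2 /3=-0.67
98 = 98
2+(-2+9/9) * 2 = 0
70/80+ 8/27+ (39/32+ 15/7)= 27415/6048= 4.53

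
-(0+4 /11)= -4 /11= -0.36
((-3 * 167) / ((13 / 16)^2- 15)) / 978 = 21376 / 598373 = 0.04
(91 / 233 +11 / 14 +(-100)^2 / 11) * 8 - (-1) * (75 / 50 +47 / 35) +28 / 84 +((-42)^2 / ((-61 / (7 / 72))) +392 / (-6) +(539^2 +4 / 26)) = 21179932675043 / 71136065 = 297738.32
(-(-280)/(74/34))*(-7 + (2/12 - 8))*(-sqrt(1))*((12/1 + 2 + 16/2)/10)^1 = 466004/111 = 4198.23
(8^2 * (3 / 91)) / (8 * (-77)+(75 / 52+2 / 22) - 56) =-8448 / 2684549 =-0.00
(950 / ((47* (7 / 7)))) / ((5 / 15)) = 2850 / 47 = 60.64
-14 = -14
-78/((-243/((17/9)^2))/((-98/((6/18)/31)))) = -22827532/2187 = -10437.83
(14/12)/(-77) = -1/66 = -0.02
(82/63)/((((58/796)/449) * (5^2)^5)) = 14653564/17841796875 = 0.00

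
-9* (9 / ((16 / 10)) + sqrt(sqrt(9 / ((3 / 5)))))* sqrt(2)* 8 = sqrt(2)* (-405 - 72* 15^(1 / 4)) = -773.14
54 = 54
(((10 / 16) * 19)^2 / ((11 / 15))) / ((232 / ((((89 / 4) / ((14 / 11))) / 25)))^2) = 94362873 / 54013460480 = 0.00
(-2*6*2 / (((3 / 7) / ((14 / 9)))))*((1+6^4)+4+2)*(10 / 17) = -10215520 / 153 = -66768.10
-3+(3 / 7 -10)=-88 / 7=-12.57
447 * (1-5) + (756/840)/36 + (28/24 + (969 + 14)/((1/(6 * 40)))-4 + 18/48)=7023887/30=234129.57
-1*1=-1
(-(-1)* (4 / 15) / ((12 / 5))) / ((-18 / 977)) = -977 / 162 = -6.03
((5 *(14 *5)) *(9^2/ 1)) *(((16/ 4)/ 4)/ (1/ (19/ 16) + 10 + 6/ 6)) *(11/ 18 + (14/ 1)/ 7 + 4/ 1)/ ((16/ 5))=79135/ 16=4945.94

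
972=972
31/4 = 7.75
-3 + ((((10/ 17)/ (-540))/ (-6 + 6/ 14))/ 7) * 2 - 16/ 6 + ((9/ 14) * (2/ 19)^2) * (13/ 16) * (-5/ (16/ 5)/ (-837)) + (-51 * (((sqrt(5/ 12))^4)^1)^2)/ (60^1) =-8173834471969/ 1435966092288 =-5.69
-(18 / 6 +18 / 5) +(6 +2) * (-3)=-153 / 5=-30.60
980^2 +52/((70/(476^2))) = 5643568/5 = 1128713.60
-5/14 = -0.36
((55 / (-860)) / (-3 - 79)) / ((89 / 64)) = 88 / 156907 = 0.00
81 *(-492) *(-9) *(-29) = -10401372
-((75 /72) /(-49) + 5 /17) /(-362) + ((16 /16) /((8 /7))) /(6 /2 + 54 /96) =33876797 /137504976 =0.25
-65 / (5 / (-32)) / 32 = 13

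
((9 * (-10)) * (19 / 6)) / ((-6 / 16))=760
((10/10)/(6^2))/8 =1/288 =0.00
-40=-40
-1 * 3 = -3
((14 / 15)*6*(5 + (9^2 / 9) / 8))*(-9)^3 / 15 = -83349 / 50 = -1666.98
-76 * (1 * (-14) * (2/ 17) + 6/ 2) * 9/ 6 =-2622/ 17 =-154.24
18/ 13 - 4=-34/ 13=-2.62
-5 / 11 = -0.45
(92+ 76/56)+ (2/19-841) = -198845/266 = -747.54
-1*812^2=-659344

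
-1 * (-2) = 2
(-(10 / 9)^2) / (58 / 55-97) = 5500 / 427437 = 0.01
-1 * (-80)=80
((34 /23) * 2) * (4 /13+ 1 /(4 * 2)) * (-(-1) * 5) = 3825 /598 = 6.40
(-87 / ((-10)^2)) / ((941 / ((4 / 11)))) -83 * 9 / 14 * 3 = -579915993 / 3622850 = -160.07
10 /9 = 1.11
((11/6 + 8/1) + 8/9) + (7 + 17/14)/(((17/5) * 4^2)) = 372647/34272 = 10.87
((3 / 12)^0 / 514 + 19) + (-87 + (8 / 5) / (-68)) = -2971863 / 43690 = -68.02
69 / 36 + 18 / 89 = 2263 / 1068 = 2.12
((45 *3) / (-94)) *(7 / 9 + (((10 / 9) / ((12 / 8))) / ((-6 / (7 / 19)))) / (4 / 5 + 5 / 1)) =-171815 / 155382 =-1.11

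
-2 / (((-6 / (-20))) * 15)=-4 / 9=-0.44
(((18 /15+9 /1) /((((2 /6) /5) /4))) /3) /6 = 34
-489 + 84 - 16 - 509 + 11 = -919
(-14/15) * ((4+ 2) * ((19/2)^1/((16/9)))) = -29.92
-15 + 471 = 456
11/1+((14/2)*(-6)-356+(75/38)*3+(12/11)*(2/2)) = -158835/418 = -379.99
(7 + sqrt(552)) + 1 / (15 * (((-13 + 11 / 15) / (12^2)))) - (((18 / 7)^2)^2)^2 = -252634726705 / 132590423 + 2 * sqrt(138) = -1881.88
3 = 3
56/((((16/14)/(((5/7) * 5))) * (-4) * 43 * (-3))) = 175/516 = 0.34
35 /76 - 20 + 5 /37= -54565 /2812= -19.40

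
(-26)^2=676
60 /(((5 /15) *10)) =18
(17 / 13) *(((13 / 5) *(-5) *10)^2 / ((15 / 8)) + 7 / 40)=18387557 / 1560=11786.90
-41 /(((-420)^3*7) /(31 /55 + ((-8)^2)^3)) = 591135991 /28523880000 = 0.02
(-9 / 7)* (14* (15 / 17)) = -270 / 17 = -15.88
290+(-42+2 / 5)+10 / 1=1292 / 5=258.40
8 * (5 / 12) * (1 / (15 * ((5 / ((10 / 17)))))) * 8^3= 2048 / 153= 13.39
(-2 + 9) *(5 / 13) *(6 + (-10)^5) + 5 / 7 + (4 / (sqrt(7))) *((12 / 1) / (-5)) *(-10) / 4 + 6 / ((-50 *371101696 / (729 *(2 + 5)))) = -4638480566812431 / 17229721600 + 24 *sqrt(7) / 7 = -269204.83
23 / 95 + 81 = 7718 / 95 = 81.24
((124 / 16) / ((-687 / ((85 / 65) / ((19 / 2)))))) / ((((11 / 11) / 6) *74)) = -527 / 4185662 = -0.00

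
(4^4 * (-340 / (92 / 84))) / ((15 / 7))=-852992 / 23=-37086.61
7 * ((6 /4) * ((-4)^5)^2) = 11010048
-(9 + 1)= -10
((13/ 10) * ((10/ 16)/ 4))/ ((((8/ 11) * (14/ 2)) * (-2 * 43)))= -143/ 308224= -0.00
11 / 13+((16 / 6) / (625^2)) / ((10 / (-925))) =0.85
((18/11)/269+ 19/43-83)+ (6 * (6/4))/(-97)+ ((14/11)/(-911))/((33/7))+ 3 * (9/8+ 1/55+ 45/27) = -1101469845662347/14841488612280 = -74.22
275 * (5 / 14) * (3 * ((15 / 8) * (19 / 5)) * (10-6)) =235125 / 28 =8397.32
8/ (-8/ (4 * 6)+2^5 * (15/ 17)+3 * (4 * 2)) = 408/ 2647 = 0.15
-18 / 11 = -1.64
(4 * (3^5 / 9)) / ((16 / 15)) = 405 / 4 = 101.25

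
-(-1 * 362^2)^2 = -17172529936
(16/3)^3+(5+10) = 4501/27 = 166.70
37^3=50653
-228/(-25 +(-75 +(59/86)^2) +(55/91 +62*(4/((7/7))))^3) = -0.00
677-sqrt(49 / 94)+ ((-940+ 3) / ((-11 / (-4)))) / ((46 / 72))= 36353 / 253-7 * sqrt(94) / 94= 142.97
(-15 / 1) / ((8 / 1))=-15 / 8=-1.88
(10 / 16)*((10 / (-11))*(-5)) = 125 / 44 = 2.84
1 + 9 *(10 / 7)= 97 / 7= 13.86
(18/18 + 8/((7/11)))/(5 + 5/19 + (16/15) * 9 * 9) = 9025/60956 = 0.15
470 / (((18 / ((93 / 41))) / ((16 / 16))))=7285 / 123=59.23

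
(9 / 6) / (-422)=-3 / 844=-0.00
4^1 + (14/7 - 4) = 2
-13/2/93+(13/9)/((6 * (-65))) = -308/4185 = -0.07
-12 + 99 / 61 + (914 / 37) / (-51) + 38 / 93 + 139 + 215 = 343.55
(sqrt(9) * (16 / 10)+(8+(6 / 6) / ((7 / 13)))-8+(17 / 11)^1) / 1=3158 / 385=8.20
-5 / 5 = -1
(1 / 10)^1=1 / 10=0.10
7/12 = 0.58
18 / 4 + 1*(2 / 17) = 157 / 34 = 4.62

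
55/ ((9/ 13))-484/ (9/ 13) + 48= -1715/ 3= -571.67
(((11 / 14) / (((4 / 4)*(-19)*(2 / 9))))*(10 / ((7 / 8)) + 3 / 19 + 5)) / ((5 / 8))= -436788 / 88445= -4.94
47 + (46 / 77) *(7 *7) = 839 / 11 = 76.27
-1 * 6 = -6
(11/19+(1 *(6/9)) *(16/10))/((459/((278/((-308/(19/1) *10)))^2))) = 24595633/2332638000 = 0.01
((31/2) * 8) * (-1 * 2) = -248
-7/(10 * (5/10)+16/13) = -91/81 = -1.12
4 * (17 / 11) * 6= 408 / 11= 37.09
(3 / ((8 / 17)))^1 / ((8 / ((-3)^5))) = -12393 / 64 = -193.64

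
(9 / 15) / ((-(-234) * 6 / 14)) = 7 / 1170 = 0.01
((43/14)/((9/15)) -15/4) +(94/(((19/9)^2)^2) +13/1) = 209103103/10946964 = 19.10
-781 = -781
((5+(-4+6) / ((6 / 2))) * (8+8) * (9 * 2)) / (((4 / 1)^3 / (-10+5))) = -255 / 2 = -127.50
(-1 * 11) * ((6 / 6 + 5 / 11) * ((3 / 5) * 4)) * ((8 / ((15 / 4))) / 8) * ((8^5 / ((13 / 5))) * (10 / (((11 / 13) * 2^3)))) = -2097152 / 11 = -190650.18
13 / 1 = 13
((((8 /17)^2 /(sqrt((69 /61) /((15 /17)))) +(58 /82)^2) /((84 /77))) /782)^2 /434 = 101761 * sqrt(119255) /56715017662876167 +153425913699971 /167940059524779933343104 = 0.00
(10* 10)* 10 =1000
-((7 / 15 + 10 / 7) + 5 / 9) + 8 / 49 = -5044 / 2205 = -2.29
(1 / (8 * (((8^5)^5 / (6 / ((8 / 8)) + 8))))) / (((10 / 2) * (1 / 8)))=7 / 94447329657392904273920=0.00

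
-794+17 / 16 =-12687 / 16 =-792.94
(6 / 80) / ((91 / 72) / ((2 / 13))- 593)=-54 / 421045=-0.00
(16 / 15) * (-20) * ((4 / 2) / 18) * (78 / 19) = -1664 / 171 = -9.73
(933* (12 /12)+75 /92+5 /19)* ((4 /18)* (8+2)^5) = 81638450000 /3933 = 20757297.23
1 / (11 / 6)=6 / 11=0.55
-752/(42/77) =-4136/3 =-1378.67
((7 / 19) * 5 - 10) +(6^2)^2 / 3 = 8053 / 19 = 423.84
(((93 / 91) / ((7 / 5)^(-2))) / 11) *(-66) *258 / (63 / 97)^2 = -50168788 / 6825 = -7350.74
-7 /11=-0.64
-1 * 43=-43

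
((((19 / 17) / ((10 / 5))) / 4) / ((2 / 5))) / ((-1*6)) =-95 / 1632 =-0.06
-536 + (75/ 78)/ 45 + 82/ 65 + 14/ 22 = -6873619/ 12870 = -534.08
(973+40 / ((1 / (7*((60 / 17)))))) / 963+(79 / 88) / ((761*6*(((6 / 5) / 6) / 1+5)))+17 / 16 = 176679125413 / 57009322656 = 3.10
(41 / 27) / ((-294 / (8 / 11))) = -164 / 43659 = -0.00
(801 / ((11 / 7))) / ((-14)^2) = 801 / 308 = 2.60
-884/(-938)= 442/469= 0.94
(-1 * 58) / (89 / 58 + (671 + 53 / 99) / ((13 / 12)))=-111012 / 1189385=-0.09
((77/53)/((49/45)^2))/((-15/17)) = -25245/18179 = -1.39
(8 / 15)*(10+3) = 104 / 15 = 6.93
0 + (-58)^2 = 3364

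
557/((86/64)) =17824/43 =414.51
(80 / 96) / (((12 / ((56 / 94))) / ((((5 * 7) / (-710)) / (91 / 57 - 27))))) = 4655 / 57983712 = 0.00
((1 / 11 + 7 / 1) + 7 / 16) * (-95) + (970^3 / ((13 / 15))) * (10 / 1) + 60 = 10530841652.49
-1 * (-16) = 16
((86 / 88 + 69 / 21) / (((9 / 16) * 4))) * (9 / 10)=1313 / 770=1.71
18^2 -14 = 310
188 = 188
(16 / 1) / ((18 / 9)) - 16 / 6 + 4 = 28 / 3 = 9.33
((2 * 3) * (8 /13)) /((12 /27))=108 /13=8.31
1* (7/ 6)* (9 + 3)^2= 168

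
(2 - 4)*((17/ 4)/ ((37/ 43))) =-731/ 74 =-9.88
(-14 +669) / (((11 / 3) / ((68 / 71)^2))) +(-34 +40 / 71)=7232066 / 55451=130.42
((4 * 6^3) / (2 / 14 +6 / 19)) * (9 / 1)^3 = 83770848 / 61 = 1373292.59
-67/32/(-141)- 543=-2449949/4512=-542.99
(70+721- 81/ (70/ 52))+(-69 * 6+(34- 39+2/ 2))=10949/ 35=312.83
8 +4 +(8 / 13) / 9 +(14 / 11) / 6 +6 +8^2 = 105895 / 1287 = 82.28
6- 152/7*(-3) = 71.14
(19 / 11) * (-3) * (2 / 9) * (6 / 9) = -76 / 99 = -0.77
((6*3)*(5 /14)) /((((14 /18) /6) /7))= 2430 /7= 347.14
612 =612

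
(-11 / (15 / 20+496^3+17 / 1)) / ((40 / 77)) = -847 / 4880958150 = -0.00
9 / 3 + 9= 12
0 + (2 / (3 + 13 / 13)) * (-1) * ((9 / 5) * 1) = -9 / 10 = -0.90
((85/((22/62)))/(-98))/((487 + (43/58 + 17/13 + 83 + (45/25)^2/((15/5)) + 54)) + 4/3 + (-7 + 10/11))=-74504625/18970163261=-0.00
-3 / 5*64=-192 / 5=-38.40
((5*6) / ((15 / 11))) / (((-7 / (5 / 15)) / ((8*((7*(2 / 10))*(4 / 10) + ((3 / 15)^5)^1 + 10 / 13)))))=-9506288 / 853125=-11.14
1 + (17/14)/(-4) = 39/56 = 0.70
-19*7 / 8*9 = -1197 / 8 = -149.62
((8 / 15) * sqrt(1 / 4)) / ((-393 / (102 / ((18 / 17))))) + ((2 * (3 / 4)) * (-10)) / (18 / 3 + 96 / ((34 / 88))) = -3170177 / 25501770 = -0.12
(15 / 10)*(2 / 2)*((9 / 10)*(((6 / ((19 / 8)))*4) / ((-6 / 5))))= -216 / 19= -11.37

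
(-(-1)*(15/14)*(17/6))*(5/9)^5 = 265625/1653372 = 0.16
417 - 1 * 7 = 410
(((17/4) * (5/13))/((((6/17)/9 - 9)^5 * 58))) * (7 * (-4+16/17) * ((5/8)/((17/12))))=10655191575/2312272369310612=0.00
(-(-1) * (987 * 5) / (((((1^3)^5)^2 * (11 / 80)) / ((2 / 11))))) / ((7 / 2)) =225600 / 121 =1864.46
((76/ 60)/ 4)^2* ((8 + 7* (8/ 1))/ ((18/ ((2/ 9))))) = 1444/ 18225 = 0.08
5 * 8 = 40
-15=-15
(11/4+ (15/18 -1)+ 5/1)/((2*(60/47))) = 4277/1440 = 2.97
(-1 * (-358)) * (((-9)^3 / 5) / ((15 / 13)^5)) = -398768682 / 15625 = -25521.20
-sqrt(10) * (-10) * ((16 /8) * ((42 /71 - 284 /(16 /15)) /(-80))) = 75447 * sqrt(10) /1136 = 210.02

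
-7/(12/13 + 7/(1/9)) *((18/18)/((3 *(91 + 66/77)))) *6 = -1274/534333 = -0.00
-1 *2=-2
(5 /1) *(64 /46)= 160 /23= 6.96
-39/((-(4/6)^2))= 351/4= 87.75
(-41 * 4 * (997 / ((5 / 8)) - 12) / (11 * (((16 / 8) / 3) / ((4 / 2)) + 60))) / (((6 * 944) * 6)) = -81139 / 7048140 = -0.01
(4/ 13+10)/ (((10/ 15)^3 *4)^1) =1809/ 208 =8.70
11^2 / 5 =121 / 5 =24.20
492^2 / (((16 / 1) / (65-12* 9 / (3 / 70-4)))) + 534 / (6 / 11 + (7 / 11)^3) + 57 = 413673971364 / 296113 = 1397013.88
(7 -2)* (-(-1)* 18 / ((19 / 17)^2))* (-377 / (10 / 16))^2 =47318723712 / 1805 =26215359.40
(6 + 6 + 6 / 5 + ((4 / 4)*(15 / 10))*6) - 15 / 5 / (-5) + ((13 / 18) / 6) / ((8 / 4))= 24689 / 1080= 22.86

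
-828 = -828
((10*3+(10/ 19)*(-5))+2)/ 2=279/ 19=14.68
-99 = -99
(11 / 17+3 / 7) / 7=128 / 833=0.15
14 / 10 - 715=-3568 / 5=-713.60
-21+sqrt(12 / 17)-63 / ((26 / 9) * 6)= -1281 / 52+2 * sqrt(51) / 17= -23.79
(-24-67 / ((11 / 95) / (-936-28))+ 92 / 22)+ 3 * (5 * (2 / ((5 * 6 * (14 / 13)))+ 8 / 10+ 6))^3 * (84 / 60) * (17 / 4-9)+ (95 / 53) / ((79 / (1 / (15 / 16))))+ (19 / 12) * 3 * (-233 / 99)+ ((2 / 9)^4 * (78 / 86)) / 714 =-429402505410565508377 / 1731805535386080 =-247950.76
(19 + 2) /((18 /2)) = 7 /3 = 2.33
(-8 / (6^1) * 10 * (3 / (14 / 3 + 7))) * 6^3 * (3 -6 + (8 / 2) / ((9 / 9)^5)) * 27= -139968 / 7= -19995.43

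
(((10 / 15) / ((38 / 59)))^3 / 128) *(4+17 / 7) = 1026895 / 18436992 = 0.06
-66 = -66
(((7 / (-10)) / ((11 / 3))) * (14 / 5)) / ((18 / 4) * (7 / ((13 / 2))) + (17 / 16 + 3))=-30576 / 509575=-0.06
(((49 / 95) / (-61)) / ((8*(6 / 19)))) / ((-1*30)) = 49 / 439200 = 0.00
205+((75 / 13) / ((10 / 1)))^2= 138805 / 676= 205.33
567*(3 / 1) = 1701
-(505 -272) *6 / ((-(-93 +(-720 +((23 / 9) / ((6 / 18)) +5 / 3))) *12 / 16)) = -5592 / 2411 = -2.32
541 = 541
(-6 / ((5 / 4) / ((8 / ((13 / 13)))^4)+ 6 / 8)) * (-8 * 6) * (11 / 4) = 12976128 / 12293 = 1055.57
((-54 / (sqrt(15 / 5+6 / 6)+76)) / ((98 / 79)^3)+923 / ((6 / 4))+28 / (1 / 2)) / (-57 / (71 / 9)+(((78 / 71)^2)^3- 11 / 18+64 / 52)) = -9464936797262543608833 / 68383270432150268756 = -138.41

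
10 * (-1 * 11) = -110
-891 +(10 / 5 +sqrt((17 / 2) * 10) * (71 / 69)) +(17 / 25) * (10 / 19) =-84421 / 95 +71 * sqrt(85) / 69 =-879.16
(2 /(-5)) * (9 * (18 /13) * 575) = -37260 /13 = -2866.15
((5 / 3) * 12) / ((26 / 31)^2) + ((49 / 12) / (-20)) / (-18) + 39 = 67.44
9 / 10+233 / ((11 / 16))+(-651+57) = -27961 / 110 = -254.19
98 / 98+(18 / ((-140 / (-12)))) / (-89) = 3061 / 3115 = 0.98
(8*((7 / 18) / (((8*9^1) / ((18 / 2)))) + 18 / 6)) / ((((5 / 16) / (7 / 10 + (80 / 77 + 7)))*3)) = 3938708 / 17325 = 227.34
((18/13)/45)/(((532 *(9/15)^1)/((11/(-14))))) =-11/145236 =-0.00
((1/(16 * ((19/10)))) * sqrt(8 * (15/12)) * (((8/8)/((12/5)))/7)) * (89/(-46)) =-2225 * sqrt(10)/587328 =-0.01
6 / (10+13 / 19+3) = 57 / 130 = 0.44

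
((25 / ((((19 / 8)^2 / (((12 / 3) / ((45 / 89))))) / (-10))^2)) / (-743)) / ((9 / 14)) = -726754918400 / 70587978687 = -10.30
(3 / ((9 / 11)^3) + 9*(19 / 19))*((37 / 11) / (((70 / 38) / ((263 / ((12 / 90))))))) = 325219751 / 6237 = 52143.62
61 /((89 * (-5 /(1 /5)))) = -61 /2225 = -0.03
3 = 3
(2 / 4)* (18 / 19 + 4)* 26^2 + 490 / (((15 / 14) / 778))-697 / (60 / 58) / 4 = 357309.10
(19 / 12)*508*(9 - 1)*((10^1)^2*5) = 9652000 / 3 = 3217333.33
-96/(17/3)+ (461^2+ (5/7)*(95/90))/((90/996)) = 37783120391/16065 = 2351890.47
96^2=9216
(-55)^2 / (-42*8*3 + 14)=-3025 / 994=-3.04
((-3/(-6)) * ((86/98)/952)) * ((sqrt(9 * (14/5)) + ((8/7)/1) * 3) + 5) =129 * sqrt(70)/466480 + 2537/653072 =0.01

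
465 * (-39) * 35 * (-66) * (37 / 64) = 774999225 / 32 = 24218725.78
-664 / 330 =-332 / 165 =-2.01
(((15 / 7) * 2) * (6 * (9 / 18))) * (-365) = -32850 / 7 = -4692.86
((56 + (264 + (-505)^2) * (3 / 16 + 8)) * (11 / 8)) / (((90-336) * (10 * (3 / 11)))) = -4283.85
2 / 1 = 2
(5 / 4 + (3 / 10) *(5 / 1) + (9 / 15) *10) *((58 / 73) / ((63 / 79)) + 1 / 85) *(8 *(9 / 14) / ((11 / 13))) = 5122897 / 95557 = 53.61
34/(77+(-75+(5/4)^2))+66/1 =4306/57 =75.54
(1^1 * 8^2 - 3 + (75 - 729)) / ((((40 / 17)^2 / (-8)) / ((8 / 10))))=171377 / 250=685.51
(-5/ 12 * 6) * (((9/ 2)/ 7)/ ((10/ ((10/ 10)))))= -9/ 56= -0.16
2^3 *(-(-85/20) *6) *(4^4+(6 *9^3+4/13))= 12279576/13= 944582.77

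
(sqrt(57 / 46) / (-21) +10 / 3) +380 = 1150 / 3 - sqrt(2622) / 966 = 383.28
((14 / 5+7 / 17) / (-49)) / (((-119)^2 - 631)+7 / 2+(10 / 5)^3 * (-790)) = -26 / 2861355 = -0.00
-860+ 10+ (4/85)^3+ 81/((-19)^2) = -188394489021/221699125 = -849.78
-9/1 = -9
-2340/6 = -390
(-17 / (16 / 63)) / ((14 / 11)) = -1683 / 32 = -52.59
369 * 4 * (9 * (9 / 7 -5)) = -345384 / 7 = -49340.57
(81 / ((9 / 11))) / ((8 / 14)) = 693 / 4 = 173.25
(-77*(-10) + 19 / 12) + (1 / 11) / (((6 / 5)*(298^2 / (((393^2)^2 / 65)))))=1084.66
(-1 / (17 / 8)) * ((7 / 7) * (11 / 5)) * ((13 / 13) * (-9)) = 9.32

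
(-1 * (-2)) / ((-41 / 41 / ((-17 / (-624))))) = -17 / 312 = -0.05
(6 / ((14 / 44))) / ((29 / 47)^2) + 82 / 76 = 11321711 / 223706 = 50.61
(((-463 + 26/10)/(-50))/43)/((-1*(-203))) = 1151/1091125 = 0.00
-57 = -57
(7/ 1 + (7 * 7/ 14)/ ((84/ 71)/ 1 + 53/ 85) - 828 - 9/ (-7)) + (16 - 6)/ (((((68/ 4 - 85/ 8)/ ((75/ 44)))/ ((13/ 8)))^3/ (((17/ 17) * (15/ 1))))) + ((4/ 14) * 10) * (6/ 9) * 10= -5382694418948821/ 6844505309664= -786.43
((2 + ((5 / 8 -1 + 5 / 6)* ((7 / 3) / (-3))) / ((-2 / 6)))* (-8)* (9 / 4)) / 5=-221 / 20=-11.05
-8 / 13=-0.62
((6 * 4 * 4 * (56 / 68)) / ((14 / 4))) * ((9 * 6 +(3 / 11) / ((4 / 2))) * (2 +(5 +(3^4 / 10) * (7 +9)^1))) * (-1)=-156182976 / 935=-167040.62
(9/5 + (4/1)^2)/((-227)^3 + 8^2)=-89/58485095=-0.00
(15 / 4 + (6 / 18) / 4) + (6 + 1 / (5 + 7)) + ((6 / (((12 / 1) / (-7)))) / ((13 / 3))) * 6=791 / 156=5.07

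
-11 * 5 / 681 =-0.08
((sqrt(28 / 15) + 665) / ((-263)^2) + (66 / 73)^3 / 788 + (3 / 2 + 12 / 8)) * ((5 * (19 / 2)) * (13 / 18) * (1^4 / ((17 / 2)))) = 247 * sqrt(105) / 31748571 + 9854382084233245 / 811031522469093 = 12.15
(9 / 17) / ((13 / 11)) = 99 / 221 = 0.45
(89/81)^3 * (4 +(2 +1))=4934783/531441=9.29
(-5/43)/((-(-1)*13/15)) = -75/559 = -0.13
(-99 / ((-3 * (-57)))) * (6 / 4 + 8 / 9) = -473 / 342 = -1.38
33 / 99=0.33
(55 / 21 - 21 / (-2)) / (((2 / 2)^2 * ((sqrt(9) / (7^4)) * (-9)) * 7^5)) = -551 / 7938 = -0.07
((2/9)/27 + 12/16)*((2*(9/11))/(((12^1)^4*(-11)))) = -67/12317184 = -0.00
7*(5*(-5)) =-175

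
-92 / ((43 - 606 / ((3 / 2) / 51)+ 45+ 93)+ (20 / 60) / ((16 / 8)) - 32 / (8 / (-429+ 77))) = 552 / 114089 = 0.00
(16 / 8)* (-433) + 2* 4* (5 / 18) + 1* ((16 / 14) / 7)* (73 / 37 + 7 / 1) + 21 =-13727701 / 16317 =-841.31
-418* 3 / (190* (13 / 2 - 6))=-66 / 5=-13.20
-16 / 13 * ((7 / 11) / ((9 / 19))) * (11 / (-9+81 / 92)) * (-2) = -391552 / 87399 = -4.48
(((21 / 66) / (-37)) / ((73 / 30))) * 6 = -630 / 29711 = -0.02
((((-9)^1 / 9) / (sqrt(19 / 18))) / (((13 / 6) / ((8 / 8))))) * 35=-630 * sqrt(38) / 247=-15.72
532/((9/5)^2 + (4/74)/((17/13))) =8365700/51599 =162.13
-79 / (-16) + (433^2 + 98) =3001471 / 16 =187591.94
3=3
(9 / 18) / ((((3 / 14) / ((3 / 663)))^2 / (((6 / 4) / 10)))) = 49 / 1465230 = 0.00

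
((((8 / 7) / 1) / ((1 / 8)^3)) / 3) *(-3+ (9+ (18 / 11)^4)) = 37609472 / 14641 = 2568.78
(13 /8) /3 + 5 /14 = 151 /168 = 0.90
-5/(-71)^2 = -5/5041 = -0.00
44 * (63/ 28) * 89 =8811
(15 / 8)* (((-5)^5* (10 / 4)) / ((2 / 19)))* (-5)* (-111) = -2471484375 / 32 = -77233886.72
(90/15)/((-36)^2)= 1/216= 0.00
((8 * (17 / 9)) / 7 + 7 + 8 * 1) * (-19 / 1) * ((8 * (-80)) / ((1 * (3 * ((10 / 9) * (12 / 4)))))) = 1314496 / 63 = 20865.02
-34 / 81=-0.42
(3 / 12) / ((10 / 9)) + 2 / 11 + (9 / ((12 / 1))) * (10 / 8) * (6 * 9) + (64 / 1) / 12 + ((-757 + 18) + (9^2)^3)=350300521 / 660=530758.37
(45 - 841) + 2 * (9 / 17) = -13514 / 17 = -794.94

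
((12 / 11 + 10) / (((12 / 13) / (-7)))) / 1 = -5551 / 66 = -84.11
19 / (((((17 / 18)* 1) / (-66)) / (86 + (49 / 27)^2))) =-54419420 / 459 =-118560.83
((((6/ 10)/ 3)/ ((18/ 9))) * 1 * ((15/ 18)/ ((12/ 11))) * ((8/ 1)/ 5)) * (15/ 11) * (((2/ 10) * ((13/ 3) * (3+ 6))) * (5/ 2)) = 13/ 4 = 3.25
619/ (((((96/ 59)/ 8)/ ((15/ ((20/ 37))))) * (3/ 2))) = 1351277/ 24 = 56303.21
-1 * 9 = -9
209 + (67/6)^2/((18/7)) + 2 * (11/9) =259.94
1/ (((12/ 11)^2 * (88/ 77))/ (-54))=-2541/ 64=-39.70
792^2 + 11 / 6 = 3763595 / 6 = 627265.83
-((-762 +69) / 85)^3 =332812557 / 614125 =541.93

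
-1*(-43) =43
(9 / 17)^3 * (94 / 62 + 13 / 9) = 66906 / 152303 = 0.44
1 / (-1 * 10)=-1 / 10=-0.10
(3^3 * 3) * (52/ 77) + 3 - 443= -29668/ 77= -385.30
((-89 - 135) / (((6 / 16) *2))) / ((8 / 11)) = -410.67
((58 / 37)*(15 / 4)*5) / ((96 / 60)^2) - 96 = -400281 / 4736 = -84.52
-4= -4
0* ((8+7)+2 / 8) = 0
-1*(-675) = 675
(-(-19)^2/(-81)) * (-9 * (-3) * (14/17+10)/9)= 144.71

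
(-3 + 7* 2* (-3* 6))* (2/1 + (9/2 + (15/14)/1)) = -13515/7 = -1930.71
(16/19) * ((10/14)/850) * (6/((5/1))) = 48/56525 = 0.00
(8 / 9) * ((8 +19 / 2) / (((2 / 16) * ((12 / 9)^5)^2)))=229635 / 32768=7.01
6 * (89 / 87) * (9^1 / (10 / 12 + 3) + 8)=42364 / 667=63.51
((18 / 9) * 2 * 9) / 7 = 36 / 7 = 5.14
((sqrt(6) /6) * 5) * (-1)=-2.04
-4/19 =-0.21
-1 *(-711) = 711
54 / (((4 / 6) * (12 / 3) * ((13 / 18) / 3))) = 2187 / 26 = 84.12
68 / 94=34 / 47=0.72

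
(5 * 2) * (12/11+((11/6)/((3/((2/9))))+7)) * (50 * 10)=36650000/891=41133.56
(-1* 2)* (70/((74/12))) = -840/37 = -22.70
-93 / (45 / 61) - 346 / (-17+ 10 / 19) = -493273 / 4695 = -105.06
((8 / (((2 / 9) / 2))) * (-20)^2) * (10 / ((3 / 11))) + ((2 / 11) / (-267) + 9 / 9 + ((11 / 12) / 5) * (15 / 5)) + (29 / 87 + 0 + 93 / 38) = 1178564192563 / 1116060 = 1056004.33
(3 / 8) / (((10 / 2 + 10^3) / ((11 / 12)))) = 11 / 32160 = 0.00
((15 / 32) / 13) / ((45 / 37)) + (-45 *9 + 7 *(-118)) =-1536251 / 1248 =-1230.97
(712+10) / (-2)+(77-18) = -302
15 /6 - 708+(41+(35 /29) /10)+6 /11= -211763 /319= -663.83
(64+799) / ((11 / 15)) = 12945 / 11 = 1176.82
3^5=243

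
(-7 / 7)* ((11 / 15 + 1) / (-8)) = 0.22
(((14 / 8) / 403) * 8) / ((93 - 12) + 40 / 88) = 0.00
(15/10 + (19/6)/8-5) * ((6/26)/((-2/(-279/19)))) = -41571/7904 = -5.26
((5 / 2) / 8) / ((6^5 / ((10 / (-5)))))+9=559867 / 62208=9.00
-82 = -82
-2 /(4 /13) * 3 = -39 /2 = -19.50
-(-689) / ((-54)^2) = 0.24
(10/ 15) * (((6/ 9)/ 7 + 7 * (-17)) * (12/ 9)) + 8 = -18464/ 189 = -97.69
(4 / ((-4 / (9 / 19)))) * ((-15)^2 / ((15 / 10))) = -1350 / 19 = -71.05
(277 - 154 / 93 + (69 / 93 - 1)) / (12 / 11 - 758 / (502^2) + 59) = 35458600826 / 7745333229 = 4.58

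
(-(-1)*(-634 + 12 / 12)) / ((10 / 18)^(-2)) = -195.37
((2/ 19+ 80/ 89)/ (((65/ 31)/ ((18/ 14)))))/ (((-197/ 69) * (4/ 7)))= -16344099/ 43306510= -0.38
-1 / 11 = -0.09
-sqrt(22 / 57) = -sqrt(1254) / 57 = -0.62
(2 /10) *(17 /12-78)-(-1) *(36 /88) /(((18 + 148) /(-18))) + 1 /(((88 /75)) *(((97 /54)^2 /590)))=72405585407 /515425020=140.48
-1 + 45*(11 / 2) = 493 / 2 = 246.50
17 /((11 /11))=17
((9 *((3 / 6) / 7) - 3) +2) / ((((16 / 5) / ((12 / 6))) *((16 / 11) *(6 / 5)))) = -1375 / 10752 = -0.13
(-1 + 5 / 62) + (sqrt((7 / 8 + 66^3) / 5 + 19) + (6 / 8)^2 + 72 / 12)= 2799 / 496 + sqrt(920294) / 4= 245.47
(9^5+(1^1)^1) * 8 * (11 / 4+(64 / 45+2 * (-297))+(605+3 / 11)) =722323220 / 99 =7296194.14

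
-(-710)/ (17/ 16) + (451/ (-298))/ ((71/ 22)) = 120093103/ 179843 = 667.77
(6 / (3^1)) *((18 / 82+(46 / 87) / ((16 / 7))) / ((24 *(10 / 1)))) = 2573 / 684864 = 0.00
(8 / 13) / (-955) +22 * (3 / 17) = 819254 / 211055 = 3.88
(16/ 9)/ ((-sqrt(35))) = -16 * sqrt(35)/ 315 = -0.30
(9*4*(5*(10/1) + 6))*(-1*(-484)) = 975744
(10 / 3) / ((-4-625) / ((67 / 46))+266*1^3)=-335 / 16668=-0.02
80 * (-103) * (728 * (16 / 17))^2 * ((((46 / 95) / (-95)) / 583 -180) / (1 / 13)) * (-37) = -101857567217915610529792 / 304119035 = -334926642187706.57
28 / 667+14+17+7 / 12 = 253129 / 8004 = 31.63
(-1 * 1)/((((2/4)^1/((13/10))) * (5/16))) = -208/25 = -8.32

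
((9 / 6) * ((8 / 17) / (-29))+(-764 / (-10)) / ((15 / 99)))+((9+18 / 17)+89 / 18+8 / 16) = 3391166 / 6525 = 519.72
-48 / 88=-6 / 11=-0.55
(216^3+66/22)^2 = 101560017134601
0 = 0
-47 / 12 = -3.92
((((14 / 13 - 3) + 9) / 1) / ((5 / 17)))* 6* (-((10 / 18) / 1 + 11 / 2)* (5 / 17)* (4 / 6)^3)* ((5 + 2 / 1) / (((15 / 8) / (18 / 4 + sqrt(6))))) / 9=-2246272 / 15795 - 4492544* sqrt(6) / 142155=-219.63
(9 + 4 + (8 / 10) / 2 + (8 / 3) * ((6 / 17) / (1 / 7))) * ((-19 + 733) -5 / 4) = 4843849 / 340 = 14246.61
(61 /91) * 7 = 61 /13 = 4.69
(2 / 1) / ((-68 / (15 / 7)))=-15 / 238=-0.06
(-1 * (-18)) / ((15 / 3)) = 18 / 5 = 3.60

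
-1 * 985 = -985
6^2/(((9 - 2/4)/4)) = 288/17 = 16.94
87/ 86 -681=-58479/ 86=-679.99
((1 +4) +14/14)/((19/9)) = 54/19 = 2.84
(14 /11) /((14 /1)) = 1 /11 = 0.09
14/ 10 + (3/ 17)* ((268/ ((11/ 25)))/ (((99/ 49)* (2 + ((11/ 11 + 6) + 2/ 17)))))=407071/ 56265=7.23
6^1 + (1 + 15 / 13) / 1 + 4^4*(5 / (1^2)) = 16746 / 13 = 1288.15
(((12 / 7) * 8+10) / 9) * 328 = 54448 / 63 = 864.25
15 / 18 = 5 / 6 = 0.83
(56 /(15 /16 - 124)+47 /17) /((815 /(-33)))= -231933 /2480045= -0.09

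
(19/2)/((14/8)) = 38/7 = 5.43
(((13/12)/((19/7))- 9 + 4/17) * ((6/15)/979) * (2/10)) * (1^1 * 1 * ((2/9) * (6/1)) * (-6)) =5188/948651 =0.01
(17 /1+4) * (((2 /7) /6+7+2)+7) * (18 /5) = 6066 /5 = 1213.20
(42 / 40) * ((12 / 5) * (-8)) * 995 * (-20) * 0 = 0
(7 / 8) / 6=7 / 48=0.15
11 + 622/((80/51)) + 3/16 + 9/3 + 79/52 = 428721/1040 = 412.23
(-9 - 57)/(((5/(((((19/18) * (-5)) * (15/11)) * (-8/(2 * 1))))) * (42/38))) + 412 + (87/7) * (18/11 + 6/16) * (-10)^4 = 57762002/231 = 250051.96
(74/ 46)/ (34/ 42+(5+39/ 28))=3108/ 13915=0.22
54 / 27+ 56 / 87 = 230 / 87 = 2.64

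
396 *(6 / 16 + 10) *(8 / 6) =5478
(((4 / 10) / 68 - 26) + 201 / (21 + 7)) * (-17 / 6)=14927 / 280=53.31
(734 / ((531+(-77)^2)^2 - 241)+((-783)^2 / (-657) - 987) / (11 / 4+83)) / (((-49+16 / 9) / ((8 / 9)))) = 187186030690928 / 444087386650425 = 0.42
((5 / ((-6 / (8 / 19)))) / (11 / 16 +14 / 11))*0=0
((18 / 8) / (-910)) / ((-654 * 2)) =0.00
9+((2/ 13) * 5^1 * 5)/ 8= 493/ 52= 9.48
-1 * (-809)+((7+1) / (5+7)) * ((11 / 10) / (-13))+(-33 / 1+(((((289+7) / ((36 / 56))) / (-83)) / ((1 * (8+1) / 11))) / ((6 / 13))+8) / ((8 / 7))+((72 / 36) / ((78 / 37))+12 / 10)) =772.24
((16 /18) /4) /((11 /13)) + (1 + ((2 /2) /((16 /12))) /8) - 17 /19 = 27787 /60192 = 0.46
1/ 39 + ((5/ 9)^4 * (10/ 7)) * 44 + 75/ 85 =69991018/ 10149867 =6.90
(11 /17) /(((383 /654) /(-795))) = -5719230 /6511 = -878.40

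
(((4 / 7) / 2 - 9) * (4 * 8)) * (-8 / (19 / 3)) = 352.24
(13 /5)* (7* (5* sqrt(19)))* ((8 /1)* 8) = 5824* sqrt(19) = 25386.23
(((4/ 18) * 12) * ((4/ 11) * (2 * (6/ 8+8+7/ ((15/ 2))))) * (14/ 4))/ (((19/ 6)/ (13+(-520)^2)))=1599664976/ 285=5612859.56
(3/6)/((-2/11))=-11/4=-2.75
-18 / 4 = -9 / 2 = -4.50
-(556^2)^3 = -29542602396307456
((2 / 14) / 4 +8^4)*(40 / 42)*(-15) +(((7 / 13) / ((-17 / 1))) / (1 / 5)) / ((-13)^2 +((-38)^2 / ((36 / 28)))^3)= -654409808343335790160 / 11183663859244877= -58514.80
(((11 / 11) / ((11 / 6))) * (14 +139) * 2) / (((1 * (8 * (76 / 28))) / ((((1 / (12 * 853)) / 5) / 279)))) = 119 / 221063480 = 0.00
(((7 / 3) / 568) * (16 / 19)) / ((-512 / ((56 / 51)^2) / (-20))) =1715 / 10526247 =0.00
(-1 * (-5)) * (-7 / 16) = -35 / 16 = -2.19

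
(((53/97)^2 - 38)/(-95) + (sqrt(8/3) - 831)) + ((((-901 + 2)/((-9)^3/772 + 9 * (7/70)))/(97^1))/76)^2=-821.39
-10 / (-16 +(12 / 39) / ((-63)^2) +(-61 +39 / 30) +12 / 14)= 5159700 / 38616629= 0.13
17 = 17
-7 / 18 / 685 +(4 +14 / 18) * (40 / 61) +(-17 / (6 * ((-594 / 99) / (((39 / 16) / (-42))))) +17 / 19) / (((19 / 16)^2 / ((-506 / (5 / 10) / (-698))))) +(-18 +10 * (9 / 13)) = -128391980620583 / 18204469362170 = -7.05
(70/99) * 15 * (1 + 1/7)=400/33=12.12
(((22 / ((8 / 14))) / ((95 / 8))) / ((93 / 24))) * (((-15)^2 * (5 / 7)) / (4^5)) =2475 / 18848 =0.13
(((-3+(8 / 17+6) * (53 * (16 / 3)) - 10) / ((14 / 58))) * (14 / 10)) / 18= 2685893 / 4590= 585.16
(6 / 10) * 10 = 6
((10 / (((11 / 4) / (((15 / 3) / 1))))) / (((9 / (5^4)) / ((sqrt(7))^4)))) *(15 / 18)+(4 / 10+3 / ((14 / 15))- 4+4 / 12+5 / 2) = 535962943 / 10395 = 51559.69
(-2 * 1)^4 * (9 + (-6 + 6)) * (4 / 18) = 32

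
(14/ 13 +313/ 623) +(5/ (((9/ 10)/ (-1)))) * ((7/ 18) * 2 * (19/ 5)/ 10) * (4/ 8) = 994975/ 1312038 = 0.76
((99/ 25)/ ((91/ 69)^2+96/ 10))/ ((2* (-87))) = -157113/ 78280570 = -0.00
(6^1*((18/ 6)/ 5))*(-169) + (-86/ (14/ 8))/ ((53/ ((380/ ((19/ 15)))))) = -886.57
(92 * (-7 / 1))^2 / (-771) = -414736 / 771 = -537.92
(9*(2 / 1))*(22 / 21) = 132 / 7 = 18.86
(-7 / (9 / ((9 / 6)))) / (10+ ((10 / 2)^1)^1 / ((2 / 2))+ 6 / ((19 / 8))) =-133 / 1998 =-0.07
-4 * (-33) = 132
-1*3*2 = -6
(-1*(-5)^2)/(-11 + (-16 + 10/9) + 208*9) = -45/3323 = -0.01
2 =2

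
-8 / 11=-0.73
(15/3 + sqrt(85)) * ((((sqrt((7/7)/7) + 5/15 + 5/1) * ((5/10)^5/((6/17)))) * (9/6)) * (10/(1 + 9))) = 17 * (5 + sqrt(85)) * (3 * sqrt(7) + 112)/2688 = 10.79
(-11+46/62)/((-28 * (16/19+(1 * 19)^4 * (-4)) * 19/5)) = -53/286566728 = -0.00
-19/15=-1.27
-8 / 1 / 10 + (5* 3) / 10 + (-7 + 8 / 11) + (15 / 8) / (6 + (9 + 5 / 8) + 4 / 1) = -94591 / 17270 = -5.48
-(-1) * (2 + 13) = 15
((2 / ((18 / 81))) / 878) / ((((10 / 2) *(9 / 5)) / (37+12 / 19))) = 715 / 16682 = 0.04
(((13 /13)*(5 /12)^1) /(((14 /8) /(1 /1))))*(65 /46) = 325 /966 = 0.34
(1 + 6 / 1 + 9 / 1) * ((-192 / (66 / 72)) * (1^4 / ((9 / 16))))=-65536 / 11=-5957.82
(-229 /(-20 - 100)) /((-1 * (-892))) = 229 /107040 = 0.00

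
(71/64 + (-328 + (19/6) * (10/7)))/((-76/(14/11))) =433261/80256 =5.40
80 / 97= 0.82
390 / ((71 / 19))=7410 / 71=104.37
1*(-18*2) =-36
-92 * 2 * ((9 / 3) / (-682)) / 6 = 46 / 341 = 0.13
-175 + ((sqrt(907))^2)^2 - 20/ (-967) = 795332378/ 967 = 822474.02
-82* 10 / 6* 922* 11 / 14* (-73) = 151775030 / 21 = 7227382.38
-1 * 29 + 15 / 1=-14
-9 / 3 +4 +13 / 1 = 14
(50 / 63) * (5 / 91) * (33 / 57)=2750 / 108927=0.03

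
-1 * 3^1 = -3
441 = 441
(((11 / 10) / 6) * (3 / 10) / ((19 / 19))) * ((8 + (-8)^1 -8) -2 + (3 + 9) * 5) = 11 / 4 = 2.75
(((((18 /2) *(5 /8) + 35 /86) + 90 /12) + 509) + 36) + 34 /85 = 961363 /1720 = 558.93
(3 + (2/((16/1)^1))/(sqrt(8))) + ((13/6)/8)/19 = sqrt(2)/32 + 2749/912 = 3.06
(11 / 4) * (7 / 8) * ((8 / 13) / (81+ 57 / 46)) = 1771 / 98358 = 0.02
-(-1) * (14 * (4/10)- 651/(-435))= 1029/145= 7.10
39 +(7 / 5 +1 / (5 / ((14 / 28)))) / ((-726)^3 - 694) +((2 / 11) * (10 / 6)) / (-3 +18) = 2956414703323 / 75766258260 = 39.02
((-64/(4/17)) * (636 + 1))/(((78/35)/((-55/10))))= 1282820/3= 427606.67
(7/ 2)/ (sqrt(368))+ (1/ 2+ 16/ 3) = 7 * sqrt(23)/ 184+ 35/ 6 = 6.02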